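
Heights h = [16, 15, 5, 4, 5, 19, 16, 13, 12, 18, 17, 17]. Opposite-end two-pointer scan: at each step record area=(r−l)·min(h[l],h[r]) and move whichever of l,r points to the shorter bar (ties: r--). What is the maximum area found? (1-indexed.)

max area = 176

l=1 r=12: min(16,17)*11=176 best=176 *, l++
l=2 r=12: min(15,17)*10=150 best=176, l++
l=3 r=12: min(5,17)*9=45 best=176, l++
l=4 r=12: min(4,17)*8=32 best=176, l++
l=5 r=12: min(5,17)*7=35 best=176, l++
l=6 r=12: min(19,17)*6=102 best=176, r--
l=6 r=11: min(19,17)*5=85 best=176, r--
l=6 r=10: min(19,18)*4=72 best=176, r--
l=6 r=9: min(19,12)*3=36 best=176, r--
l=6 r=8: min(19,13)*2=26 best=176, r--
l=6 r=7: min(19,16)*1=16 best=176, r--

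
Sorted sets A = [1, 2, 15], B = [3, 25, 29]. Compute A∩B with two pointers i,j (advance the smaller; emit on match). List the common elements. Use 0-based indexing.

intersection = []

[i=0,j=0] 1<3 → i++
[i=1,j=0] 2<3 → i++
[i=2,j=0] 15>3 → j++
[i=2,j=1] 15<25 → i++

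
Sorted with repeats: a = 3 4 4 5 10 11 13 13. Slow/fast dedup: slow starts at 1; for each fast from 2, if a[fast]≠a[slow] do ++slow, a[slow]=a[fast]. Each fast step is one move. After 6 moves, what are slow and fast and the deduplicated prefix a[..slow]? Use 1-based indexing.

slow=6, fast=8, prefix=[3, 4, 5, 10, 11, 13]

(s=1,f=2) a[fast]=4≠a[slow]=3 write a[2]=4 → slow++,fast++
(s=2,f=3) a[fast]=4=a[slow] dup → fast++
(s=2,f=4) a[fast]=5≠a[slow]=4 write a[3]=5 → slow++,fast++
(s=3,f=5) a[fast]=10≠a[slow]=5 write a[4]=10 → slow++,fast++
(s=4,f=6) a[fast]=11≠a[slow]=10 write a[5]=11 → slow++,fast++
(s=5,f=7) a[fast]=13≠a[slow]=11 write a[6]=13 → slow++,fast++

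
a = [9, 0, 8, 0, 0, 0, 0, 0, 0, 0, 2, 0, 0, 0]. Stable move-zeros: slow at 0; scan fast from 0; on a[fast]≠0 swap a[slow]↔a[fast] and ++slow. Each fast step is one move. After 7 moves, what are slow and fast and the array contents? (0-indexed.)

slow=2, fast=7, a=[9, 8, 0, 0, 0, 0, 0, 0, 0, 0, 2, 0, 0, 0]

slow=0 fast=0: a[fast]=9≠0 swap→a[0]=9, slow++,fast++
slow=1 fast=1: a[fast]=0, fast++
slow=1 fast=2: a[fast]=8≠0 swap→a[1]=8, slow++,fast++
slow=2 fast=3: a[fast]=0, fast++
slow=2 fast=4: a[fast]=0, fast++
slow=2 fast=5: a[fast]=0, fast++
slow=2 fast=6: a[fast]=0, fast++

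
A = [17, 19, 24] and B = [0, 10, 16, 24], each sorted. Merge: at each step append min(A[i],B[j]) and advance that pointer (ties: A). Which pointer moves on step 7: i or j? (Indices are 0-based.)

j

[i=0,j=0] A[i]=17>B[j]=0 take 0 → j++
[i=0,j=1] A[i]=17>B[j]=10 take 10 → j++
[i=0,j=2] A[i]=17>B[j]=16 take 16 → j++
[i=0,j=3] A[i]=17<=B[j]=24 take 17 → i++
[i=1,j=3] A[i]=19<=B[j]=24 take 19 → i++
[i=2,j=3] A[i]=24<=B[j]=24 take 24 → i++
[i=3,j=3] A done, take B[j]=24 → j++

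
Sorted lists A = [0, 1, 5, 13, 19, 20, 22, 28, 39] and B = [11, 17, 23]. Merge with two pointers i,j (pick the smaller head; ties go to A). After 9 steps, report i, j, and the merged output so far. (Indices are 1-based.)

[i=1,j=1] A[i]=0<=B[j]=11 take 0 → i++
[i=2,j=1] A[i]=1<=B[j]=11 take 1 → i++
[i=3,j=1] A[i]=5<=B[j]=11 take 5 → i++
[i=4,j=1] A[i]=13>B[j]=11 take 11 → j++
[i=4,j=2] A[i]=13<=B[j]=17 take 13 → i++
[i=5,j=2] A[i]=19>B[j]=17 take 17 → j++
[i=5,j=3] A[i]=19<=B[j]=23 take 19 → i++
[i=6,j=3] A[i]=20<=B[j]=23 take 20 → i++
[i=7,j=3] A[i]=22<=B[j]=23 take 22 → i++

i=8, j=3, merged so far=[0, 1, 5, 11, 13, 17, 19, 20, 22]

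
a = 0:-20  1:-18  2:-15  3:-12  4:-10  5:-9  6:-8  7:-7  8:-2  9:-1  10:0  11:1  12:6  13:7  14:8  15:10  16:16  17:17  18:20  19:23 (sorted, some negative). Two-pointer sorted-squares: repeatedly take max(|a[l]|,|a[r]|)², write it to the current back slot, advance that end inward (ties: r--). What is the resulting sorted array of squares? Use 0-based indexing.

l=0 r=19: |-20|<=|23| out[19]=529, r--
l=0 r=18: |-20|<=|20| out[18]=400, r--
l=0 r=17: |-20|>|17| out[17]=400, l++
l=1 r=17: |-18|>|17| out[16]=324, l++
l=2 r=17: |-15|<=|17| out[15]=289, r--
l=2 r=16: |-15|<=|16| out[14]=256, r--
l=2 r=15: |-15|>|10| out[13]=225, l++
l=3 r=15: |-12|>|10| out[12]=144, l++
l=4 r=15: |-10|<=|10| out[11]=100, r--
l=4 r=14: |-10|>|8| out[10]=100, l++
l=5 r=14: |-9|>|8| out[9]=81, l++
l=6 r=14: |-8|<=|8| out[8]=64, r--
l=6 r=13: |-8|>|7| out[7]=64, l++
l=7 r=13: |-7|<=|7| out[6]=49, r--
l=7 r=12: |-7|>|6| out[5]=49, l++
l=8 r=12: |-2|<=|6| out[4]=36, r--
l=8 r=11: |-2|>|1| out[3]=4, l++
l=9 r=11: |-1|<=|1| out[2]=1, r--
l=9 r=10: |-1|>|0| out[1]=1, l++
l=10 r=10: |0|<=|0| out[0]=0, r--

[0, 1, 1, 4, 36, 49, 49, 64, 64, 81, 100, 100, 144, 225, 256, 289, 324, 400, 400, 529]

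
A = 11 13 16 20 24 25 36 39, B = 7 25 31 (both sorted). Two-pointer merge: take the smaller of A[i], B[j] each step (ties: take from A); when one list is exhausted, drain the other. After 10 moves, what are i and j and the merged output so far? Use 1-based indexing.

i=1 j=1: A[i]=11>B[j]=7 take 7, j++
i=1 j=2: A[i]=11<=B[j]=25 take 11, i++
i=2 j=2: A[i]=13<=B[j]=25 take 13, i++
i=3 j=2: A[i]=16<=B[j]=25 take 16, i++
i=4 j=2: A[i]=20<=B[j]=25 take 20, i++
i=5 j=2: A[i]=24<=B[j]=25 take 24, i++
i=6 j=2: A[i]=25<=B[j]=25 take 25, i++
i=7 j=2: A[i]=36>B[j]=25 take 25, j++
i=7 j=3: A[i]=36>B[j]=31 take 31, j++
i=7 j=4: B done, take A[i]=36, i++

i=8, j=4, merged so far=[7, 11, 13, 16, 20, 24, 25, 25, 31, 36]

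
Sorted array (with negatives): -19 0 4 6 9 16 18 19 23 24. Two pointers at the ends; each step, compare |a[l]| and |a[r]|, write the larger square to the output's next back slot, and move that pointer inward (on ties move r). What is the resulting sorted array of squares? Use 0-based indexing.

[0,9] |-19|<=|24| out[9]=576 → r--
[0,8] |-19|<=|23| out[8]=529 → r--
[0,7] |-19|<=|19| out[7]=361 → r--
[0,6] |-19|>|18| out[6]=361 → l++
[1,6] |0|<=|18| out[5]=324 → r--
[1,5] |0|<=|16| out[4]=256 → r--
[1,4] |0|<=|9| out[3]=81 → r--
[1,3] |0|<=|6| out[2]=36 → r--
[1,2] |0|<=|4| out[1]=16 → r--
[1,1] |0|<=|0| out[0]=0 → r--

[0, 16, 36, 81, 256, 324, 361, 361, 529, 576]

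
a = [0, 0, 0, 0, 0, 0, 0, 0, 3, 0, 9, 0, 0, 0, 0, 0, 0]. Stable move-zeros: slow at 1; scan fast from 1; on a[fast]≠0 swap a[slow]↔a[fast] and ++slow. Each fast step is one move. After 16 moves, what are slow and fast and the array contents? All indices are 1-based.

(s=1,f=1) a[fast]=0 → fast++
(s=1,f=2) a[fast]=0 → fast++
(s=1,f=3) a[fast]=0 → fast++
(s=1,f=4) a[fast]=0 → fast++
(s=1,f=5) a[fast]=0 → fast++
(s=1,f=6) a[fast]=0 → fast++
(s=1,f=7) a[fast]=0 → fast++
(s=1,f=8) a[fast]=0 → fast++
(s=1,f=9) a[fast]=3≠0 swap→a[1]=3 → slow++,fast++
(s=2,f=10) a[fast]=0 → fast++
(s=2,f=11) a[fast]=9≠0 swap→a[2]=9 → slow++,fast++
(s=3,f=12) a[fast]=0 → fast++
(s=3,f=13) a[fast]=0 → fast++
(s=3,f=14) a[fast]=0 → fast++
(s=3,f=15) a[fast]=0 → fast++
(s=3,f=16) a[fast]=0 → fast++

slow=3, fast=17, a=[3, 9, 0, 0, 0, 0, 0, 0, 0, 0, 0, 0, 0, 0, 0, 0, 0]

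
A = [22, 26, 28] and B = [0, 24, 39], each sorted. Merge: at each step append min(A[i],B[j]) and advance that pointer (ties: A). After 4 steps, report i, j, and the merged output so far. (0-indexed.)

i=2, j=2, merged so far=[0, 22, 24, 26]

i=0 j=0: A[i]=22>B[j]=0 take 0, j++
i=0 j=1: A[i]=22<=B[j]=24 take 22, i++
i=1 j=1: A[i]=26>B[j]=24 take 24, j++
i=1 j=2: A[i]=26<=B[j]=39 take 26, i++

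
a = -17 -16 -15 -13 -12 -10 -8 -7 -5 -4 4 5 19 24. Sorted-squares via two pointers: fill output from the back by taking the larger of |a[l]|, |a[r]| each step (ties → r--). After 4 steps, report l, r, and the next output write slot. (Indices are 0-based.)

l=2, r=11, next write slot=9

[0,13] |-17|<=|24| out[13]=576 → r--
[0,12] |-17|<=|19| out[12]=361 → r--
[0,11] |-17|>|5| out[11]=289 → l++
[1,11] |-16|>|5| out[10]=256 → l++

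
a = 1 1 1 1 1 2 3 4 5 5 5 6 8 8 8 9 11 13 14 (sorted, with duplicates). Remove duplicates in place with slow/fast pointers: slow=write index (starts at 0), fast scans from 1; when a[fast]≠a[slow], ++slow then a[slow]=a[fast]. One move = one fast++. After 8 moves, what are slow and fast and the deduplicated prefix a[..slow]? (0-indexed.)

slow=4, fast=9, prefix=[1, 2, 3, 4, 5]

slow=0 fast=1: a[fast]=1=a[slow] dup, fast++
slow=0 fast=2: a[fast]=1=a[slow] dup, fast++
slow=0 fast=3: a[fast]=1=a[slow] dup, fast++
slow=0 fast=4: a[fast]=1=a[slow] dup, fast++
slow=0 fast=5: a[fast]=2≠a[slow]=1 write a[1]=2, slow++,fast++
slow=1 fast=6: a[fast]=3≠a[slow]=2 write a[2]=3, slow++,fast++
slow=2 fast=7: a[fast]=4≠a[slow]=3 write a[3]=4, slow++,fast++
slow=3 fast=8: a[fast]=5≠a[slow]=4 write a[4]=5, slow++,fast++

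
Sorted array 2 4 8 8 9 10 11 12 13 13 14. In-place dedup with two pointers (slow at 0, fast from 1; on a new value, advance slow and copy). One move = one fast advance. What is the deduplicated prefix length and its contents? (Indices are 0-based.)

slow=0 fast=1: a[fast]=4≠a[slow]=2 write a[1]=4, slow++,fast++
slow=1 fast=2: a[fast]=8≠a[slow]=4 write a[2]=8, slow++,fast++
slow=2 fast=3: a[fast]=8=a[slow] dup, fast++
slow=2 fast=4: a[fast]=9≠a[slow]=8 write a[3]=9, slow++,fast++
slow=3 fast=5: a[fast]=10≠a[slow]=9 write a[4]=10, slow++,fast++
slow=4 fast=6: a[fast]=11≠a[slow]=10 write a[5]=11, slow++,fast++
slow=5 fast=7: a[fast]=12≠a[slow]=11 write a[6]=12, slow++,fast++
slow=6 fast=8: a[fast]=13≠a[slow]=12 write a[7]=13, slow++,fast++
slow=7 fast=9: a[fast]=13=a[slow] dup, fast++
slow=7 fast=10: a[fast]=14≠a[slow]=13 write a[8]=14, slow++,fast++

length 9; prefix = [2, 4, 8, 9, 10, 11, 12, 13, 14]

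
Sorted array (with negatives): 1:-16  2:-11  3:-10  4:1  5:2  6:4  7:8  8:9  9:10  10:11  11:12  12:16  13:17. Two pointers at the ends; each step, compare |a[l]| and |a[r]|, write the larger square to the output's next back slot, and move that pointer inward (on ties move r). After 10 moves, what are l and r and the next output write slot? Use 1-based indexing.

l=4, r=6, next write slot=3

[1,13] |-16|<=|17| out[13]=289 → r--
[1,12] |-16|<=|16| out[12]=256 → r--
[1,11] |-16|>|12| out[11]=256 → l++
[2,11] |-11|<=|12| out[10]=144 → r--
[2,10] |-11|<=|11| out[9]=121 → r--
[2,9] |-11|>|10| out[8]=121 → l++
[3,9] |-10|<=|10| out[7]=100 → r--
[3,8] |-10|>|9| out[6]=100 → l++
[4,8] |1|<=|9| out[5]=81 → r--
[4,7] |1|<=|8| out[4]=64 → r--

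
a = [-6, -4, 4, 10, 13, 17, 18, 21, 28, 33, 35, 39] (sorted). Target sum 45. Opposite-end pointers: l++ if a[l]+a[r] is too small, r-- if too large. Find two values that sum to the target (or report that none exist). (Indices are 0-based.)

(10, 35)

l=0 r=11: -6+39=33 <45, l++
l=1 r=11: -4+39=35 <45, l++
l=2 r=11: 4+39=43 <45, l++
l=3 r=11: 10+39=49 >45, r--
l=3 r=10: 10+35=45, found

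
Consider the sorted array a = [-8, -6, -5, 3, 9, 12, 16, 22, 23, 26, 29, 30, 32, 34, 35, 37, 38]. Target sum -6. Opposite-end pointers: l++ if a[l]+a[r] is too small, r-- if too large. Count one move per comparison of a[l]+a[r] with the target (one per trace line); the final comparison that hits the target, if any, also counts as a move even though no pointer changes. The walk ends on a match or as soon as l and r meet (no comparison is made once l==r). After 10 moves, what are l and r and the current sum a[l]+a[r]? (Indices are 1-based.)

l=1, r=7, sum=8

[1,17] -8+38=30 >-6 → r--
[1,16] -8+37=29 >-6 → r--
[1,15] -8+35=27 >-6 → r--
[1,14] -8+34=26 >-6 → r--
[1,13] -8+32=24 >-6 → r--
[1,12] -8+30=22 >-6 → r--
[1,11] -8+29=21 >-6 → r--
[1,10] -8+26=18 >-6 → r--
[1,9] -8+23=15 >-6 → r--
[1,8] -8+22=14 >-6 → r--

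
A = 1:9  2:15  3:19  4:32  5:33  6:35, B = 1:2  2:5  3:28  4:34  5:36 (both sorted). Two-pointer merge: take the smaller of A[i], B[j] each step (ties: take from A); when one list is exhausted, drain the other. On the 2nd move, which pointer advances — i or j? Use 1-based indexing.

j

[i=1,j=1] A[i]=9>B[j]=2 take 2 → j++
[i=1,j=2] A[i]=9>B[j]=5 take 5 → j++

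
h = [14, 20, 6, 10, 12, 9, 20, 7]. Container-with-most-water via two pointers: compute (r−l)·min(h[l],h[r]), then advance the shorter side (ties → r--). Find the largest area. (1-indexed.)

max area = 100

[1,8] min(14,7)*7=49 best=49 * → r--
[1,7] min(14,20)*6=84 best=84 * → l++
[2,7] min(20,20)*5=100 best=100 * → r--
[2,6] min(20,9)*4=36 best=100 → r--
[2,5] min(20,12)*3=36 best=100 → r--
[2,4] min(20,10)*2=20 best=100 → r--
[2,3] min(20,6)*1=6 best=100 → r--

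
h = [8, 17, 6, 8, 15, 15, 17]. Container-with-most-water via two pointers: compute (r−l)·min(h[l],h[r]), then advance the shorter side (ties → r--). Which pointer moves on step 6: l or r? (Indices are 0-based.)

r

[0,6] min(8,17)*6=48 best=48 * → l++
[1,6] min(17,17)*5=85 best=85 * → r--
[1,5] min(17,15)*4=60 best=85 → r--
[1,4] min(17,15)*3=45 best=85 → r--
[1,3] min(17,8)*2=16 best=85 → r--
[1,2] min(17,6)*1=6 best=85 → r--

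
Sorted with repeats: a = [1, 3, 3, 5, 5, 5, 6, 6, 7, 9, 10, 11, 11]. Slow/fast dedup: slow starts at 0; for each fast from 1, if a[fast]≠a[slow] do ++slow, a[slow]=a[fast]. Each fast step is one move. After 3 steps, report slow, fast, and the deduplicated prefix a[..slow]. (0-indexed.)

slow=2, fast=4, prefix=[1, 3, 5]

(s=0,f=1) a[fast]=3≠a[slow]=1 write a[1]=3 → slow++,fast++
(s=1,f=2) a[fast]=3=a[slow] dup → fast++
(s=1,f=3) a[fast]=5≠a[slow]=3 write a[2]=5 → slow++,fast++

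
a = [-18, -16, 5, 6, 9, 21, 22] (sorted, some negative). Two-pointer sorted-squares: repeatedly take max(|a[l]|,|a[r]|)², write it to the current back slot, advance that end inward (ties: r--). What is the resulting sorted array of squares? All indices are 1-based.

[25, 36, 81, 256, 324, 441, 484]

l=1 r=7: |-18|<=|22| out[7]=484, r--
l=1 r=6: |-18|<=|21| out[6]=441, r--
l=1 r=5: |-18|>|9| out[5]=324, l++
l=2 r=5: |-16|>|9| out[4]=256, l++
l=3 r=5: |5|<=|9| out[3]=81, r--
l=3 r=4: |5|<=|6| out[2]=36, r--
l=3 r=3: |5|<=|5| out[1]=25, r--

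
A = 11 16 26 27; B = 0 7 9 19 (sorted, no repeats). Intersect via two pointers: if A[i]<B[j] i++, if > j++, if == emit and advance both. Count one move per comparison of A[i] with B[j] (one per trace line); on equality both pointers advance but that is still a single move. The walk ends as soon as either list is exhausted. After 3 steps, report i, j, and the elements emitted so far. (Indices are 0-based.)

[i=0,j=0] 11>0 → j++
[i=0,j=1] 11>7 → j++
[i=0,j=2] 11>9 → j++

i=0, j=3, emitted=[]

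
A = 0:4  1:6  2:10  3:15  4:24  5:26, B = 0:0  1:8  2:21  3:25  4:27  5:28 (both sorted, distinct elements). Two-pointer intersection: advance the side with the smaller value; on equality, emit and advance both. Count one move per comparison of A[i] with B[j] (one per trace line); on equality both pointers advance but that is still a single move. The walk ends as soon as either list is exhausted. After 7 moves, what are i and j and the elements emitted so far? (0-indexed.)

i=4, j=3, emitted=[]

[i=0,j=0] 4>0 → j++
[i=0,j=1] 4<8 → i++
[i=1,j=1] 6<8 → i++
[i=2,j=1] 10>8 → j++
[i=2,j=2] 10<21 → i++
[i=3,j=2] 15<21 → i++
[i=4,j=2] 24>21 → j++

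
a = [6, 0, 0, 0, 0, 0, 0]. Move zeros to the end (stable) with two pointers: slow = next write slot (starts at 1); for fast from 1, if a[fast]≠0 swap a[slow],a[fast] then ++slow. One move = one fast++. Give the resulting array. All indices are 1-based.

(s=1,f=1) a[fast]=6≠0 swap→a[1]=6 → slow++,fast++
(s=2,f=2) a[fast]=0 → fast++
(s=2,f=3) a[fast]=0 → fast++
(s=2,f=4) a[fast]=0 → fast++
(s=2,f=5) a[fast]=0 → fast++
(s=2,f=6) a[fast]=0 → fast++
(s=2,f=7) a[fast]=0 → fast++

[6, 0, 0, 0, 0, 0, 0]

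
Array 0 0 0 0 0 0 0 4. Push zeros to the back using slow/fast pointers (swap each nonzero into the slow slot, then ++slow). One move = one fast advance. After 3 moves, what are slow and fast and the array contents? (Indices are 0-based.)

slow=0 fast=0: a[fast]=0, fast++
slow=0 fast=1: a[fast]=0, fast++
slow=0 fast=2: a[fast]=0, fast++

slow=0, fast=3, a=[0, 0, 0, 0, 0, 0, 0, 4]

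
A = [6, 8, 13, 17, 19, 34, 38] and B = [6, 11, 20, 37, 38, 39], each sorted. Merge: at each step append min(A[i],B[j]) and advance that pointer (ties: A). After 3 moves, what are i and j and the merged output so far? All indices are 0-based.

i=2, j=1, merged so far=[6, 6, 8]

i=0 j=0: A[i]=6<=B[j]=6 take 6, i++
i=1 j=0: A[i]=8>B[j]=6 take 6, j++
i=1 j=1: A[i]=8<=B[j]=11 take 8, i++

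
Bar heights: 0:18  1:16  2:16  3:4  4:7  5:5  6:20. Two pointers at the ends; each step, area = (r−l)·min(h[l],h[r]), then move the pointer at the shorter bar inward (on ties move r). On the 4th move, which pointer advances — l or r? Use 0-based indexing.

l

l=0 r=6: min(18,20)*6=108 best=108 *, l++
l=1 r=6: min(16,20)*5=80 best=108, l++
l=2 r=6: min(16,20)*4=64 best=108, l++
l=3 r=6: min(4,20)*3=12 best=108, l++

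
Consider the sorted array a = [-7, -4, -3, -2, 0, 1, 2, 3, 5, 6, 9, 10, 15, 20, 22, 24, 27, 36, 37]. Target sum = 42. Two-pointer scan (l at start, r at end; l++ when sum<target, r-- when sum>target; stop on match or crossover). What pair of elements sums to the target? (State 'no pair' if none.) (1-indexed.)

[1,19] -7+37=30 <42 → l++
[2,19] -4+37=33 <42 → l++
[3,19] -3+37=34 <42 → l++
[4,19] -2+37=35 <42 → l++
[5,19] 0+37=37 <42 → l++
[6,19] 1+37=38 <42 → l++
[7,19] 2+37=39 <42 → l++
[8,19] 3+37=40 <42 → l++
[9,19] 5+37=42 → found

(5, 37)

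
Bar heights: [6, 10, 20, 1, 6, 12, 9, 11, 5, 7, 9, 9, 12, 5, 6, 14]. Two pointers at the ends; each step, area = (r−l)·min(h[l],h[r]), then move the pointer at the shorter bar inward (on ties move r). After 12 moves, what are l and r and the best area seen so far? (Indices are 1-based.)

[1,16] min(6,14)*15=90 best=90 * → l++
[2,16] min(10,14)*14=140 best=140 * → l++
[3,16] min(20,14)*13=182 best=182 * → r--
[3,15] min(20,6)*12=72 best=182 → r--
[3,14] min(20,5)*11=55 best=182 → r--
[3,13] min(20,12)*10=120 best=182 → r--
[3,12] min(20,9)*9=81 best=182 → r--
[3,11] min(20,9)*8=72 best=182 → r--
[3,10] min(20,7)*7=49 best=182 → r--
[3,9] min(20,5)*6=30 best=182 → r--
[3,8] min(20,11)*5=55 best=182 → r--
[3,7] min(20,9)*4=36 best=182 → r--

l=3, r=6, best area=182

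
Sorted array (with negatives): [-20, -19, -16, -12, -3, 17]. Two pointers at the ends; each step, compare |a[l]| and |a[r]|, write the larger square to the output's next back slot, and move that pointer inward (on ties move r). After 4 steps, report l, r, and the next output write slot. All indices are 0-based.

l=0 r=5: |-20|>|17| out[5]=400, l++
l=1 r=5: |-19|>|17| out[4]=361, l++
l=2 r=5: |-16|<=|17| out[3]=289, r--
l=2 r=4: |-16|>|-3| out[2]=256, l++

l=3, r=4, next write slot=1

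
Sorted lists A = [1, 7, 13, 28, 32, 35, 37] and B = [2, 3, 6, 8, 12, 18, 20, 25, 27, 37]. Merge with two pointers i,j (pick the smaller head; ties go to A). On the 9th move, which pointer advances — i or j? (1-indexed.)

j

i=1 j=1: A[i]=1<=B[j]=2 take 1, i++
i=2 j=1: A[i]=7>B[j]=2 take 2, j++
i=2 j=2: A[i]=7>B[j]=3 take 3, j++
i=2 j=3: A[i]=7>B[j]=6 take 6, j++
i=2 j=4: A[i]=7<=B[j]=8 take 7, i++
i=3 j=4: A[i]=13>B[j]=8 take 8, j++
i=3 j=5: A[i]=13>B[j]=12 take 12, j++
i=3 j=6: A[i]=13<=B[j]=18 take 13, i++
i=4 j=6: A[i]=28>B[j]=18 take 18, j++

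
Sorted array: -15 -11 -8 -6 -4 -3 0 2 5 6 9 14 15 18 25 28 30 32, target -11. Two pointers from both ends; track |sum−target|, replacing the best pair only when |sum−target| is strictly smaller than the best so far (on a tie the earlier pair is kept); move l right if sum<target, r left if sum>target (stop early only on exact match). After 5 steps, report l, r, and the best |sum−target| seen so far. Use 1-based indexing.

l=1, r=13, best |Δ|=14

l=1 r=18: -15+32=17 d=28 *, r--
l=1 r=17: -15+30=15 d=26 *, r--
l=1 r=16: -15+28=13 d=24 *, r--
l=1 r=15: -15+25=10 d=21 *, r--
l=1 r=14: -15+18=3 d=14 *, r--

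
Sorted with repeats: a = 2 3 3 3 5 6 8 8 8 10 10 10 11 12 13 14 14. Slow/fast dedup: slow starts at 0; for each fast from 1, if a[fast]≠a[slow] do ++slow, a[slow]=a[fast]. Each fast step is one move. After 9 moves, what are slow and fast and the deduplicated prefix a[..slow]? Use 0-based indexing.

slow=0 fast=1: a[fast]=3≠a[slow]=2 write a[1]=3, slow++,fast++
slow=1 fast=2: a[fast]=3=a[slow] dup, fast++
slow=1 fast=3: a[fast]=3=a[slow] dup, fast++
slow=1 fast=4: a[fast]=5≠a[slow]=3 write a[2]=5, slow++,fast++
slow=2 fast=5: a[fast]=6≠a[slow]=5 write a[3]=6, slow++,fast++
slow=3 fast=6: a[fast]=8≠a[slow]=6 write a[4]=8, slow++,fast++
slow=4 fast=7: a[fast]=8=a[slow] dup, fast++
slow=4 fast=8: a[fast]=8=a[slow] dup, fast++
slow=4 fast=9: a[fast]=10≠a[slow]=8 write a[5]=10, slow++,fast++

slow=5, fast=10, prefix=[2, 3, 5, 6, 8, 10]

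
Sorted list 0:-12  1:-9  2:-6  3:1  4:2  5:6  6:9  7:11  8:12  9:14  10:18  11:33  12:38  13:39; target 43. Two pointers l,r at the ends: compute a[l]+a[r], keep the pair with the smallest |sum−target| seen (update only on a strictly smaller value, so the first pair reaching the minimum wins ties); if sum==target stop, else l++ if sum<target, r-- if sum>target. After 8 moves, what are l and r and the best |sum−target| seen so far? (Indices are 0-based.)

l=6, r=11, best |Δ|=1

l=0 r=13: -12+39=27 d=16 *, l++
l=1 r=13: -9+39=30 d=13 *, l++
l=2 r=13: -6+39=33 d=10 *, l++
l=3 r=13: 1+39=40 d=3 *, l++
l=4 r=13: 2+39=41 d=2 *, l++
l=5 r=13: 6+39=45 d=2, r--
l=5 r=12: 6+38=44 d=1 *, r--
l=5 r=11: 6+33=39 d=4, l++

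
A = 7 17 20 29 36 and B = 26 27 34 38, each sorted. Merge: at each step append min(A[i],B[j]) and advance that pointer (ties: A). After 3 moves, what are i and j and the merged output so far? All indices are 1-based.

[i=1,j=1] A[i]=7<=B[j]=26 take 7 → i++
[i=2,j=1] A[i]=17<=B[j]=26 take 17 → i++
[i=3,j=1] A[i]=20<=B[j]=26 take 20 → i++

i=4, j=1, merged so far=[7, 17, 20]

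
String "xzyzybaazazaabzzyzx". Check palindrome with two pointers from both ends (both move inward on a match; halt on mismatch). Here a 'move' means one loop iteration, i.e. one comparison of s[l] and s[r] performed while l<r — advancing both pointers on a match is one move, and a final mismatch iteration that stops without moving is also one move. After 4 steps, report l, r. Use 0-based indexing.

[0,18] 'x'=='x' → l++,r--
[1,17] 'z'=='z' → l++,r--
[2,16] 'y'=='y' → l++,r--
[3,15] 'z'=='z' → l++,r--

l=4, r=14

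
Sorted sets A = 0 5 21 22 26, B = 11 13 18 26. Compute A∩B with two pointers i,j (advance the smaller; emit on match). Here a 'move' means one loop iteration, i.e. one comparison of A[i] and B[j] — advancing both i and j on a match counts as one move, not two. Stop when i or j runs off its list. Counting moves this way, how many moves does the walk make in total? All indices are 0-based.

8 moves

i=0 j=0: 0<11, i++
i=1 j=0: 5<11, i++
i=2 j=0: 21>11, j++
i=2 j=1: 21>13, j++
i=2 j=2: 21>18, j++
i=2 j=3: 21<26, i++
i=3 j=3: 22<26, i++
i=4 j=3: 26==26 emit, i++,j++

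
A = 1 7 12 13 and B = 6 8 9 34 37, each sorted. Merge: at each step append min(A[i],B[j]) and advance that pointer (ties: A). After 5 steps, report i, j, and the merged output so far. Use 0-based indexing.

i=2, j=3, merged so far=[1, 6, 7, 8, 9]

i=0 j=0: A[i]=1<=B[j]=6 take 1, i++
i=1 j=0: A[i]=7>B[j]=6 take 6, j++
i=1 j=1: A[i]=7<=B[j]=8 take 7, i++
i=2 j=1: A[i]=12>B[j]=8 take 8, j++
i=2 j=2: A[i]=12>B[j]=9 take 9, j++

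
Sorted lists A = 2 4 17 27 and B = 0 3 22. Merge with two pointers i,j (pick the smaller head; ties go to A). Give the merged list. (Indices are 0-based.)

[i=0,j=0] A[i]=2>B[j]=0 take 0 → j++
[i=0,j=1] A[i]=2<=B[j]=3 take 2 → i++
[i=1,j=1] A[i]=4>B[j]=3 take 3 → j++
[i=1,j=2] A[i]=4<=B[j]=22 take 4 → i++
[i=2,j=2] A[i]=17<=B[j]=22 take 17 → i++
[i=3,j=2] A[i]=27>B[j]=22 take 22 → j++
[i=3,j=3] B done, take A[i]=27 → i++

[0, 2, 3, 4, 17, 22, 27]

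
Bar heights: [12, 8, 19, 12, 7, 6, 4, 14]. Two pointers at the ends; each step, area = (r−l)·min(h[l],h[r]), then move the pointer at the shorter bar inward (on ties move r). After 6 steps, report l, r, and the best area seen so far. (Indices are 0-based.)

l=0 r=7: min(12,14)*7=84 best=84 *, l++
l=1 r=7: min(8,14)*6=48 best=84, l++
l=2 r=7: min(19,14)*5=70 best=84, r--
l=2 r=6: min(19,4)*4=16 best=84, r--
l=2 r=5: min(19,6)*3=18 best=84, r--
l=2 r=4: min(19,7)*2=14 best=84, r--

l=2, r=3, best area=84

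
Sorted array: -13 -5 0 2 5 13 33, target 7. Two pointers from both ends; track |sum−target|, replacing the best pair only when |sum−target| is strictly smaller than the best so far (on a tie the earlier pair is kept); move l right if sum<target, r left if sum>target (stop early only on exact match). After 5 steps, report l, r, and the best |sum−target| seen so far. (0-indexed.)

l=3, r=4, best |Δ|=1

l=0 r=6: -13+33=20 d=13 *, r--
l=0 r=5: -13+13=0 d=7 *, l++
l=1 r=5: -5+13=8 d=1 *, r--
l=1 r=4: -5+5=0 d=7, l++
l=2 r=4: 0+5=5 d=2, l++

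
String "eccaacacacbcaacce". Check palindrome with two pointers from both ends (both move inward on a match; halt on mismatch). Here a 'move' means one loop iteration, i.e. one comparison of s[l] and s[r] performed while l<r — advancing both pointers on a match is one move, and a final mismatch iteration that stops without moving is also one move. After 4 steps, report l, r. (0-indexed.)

l=0 r=16: 'e'=='e', l++,r--
l=1 r=15: 'c'=='c', l++,r--
l=2 r=14: 'c'=='c', l++,r--
l=3 r=13: 'a'=='a', l++,r--

l=4, r=12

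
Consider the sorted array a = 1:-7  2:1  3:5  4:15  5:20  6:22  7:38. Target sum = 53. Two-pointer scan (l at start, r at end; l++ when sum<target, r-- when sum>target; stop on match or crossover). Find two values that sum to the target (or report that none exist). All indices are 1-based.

[1,7] -7+38=31 <53 → l++
[2,7] 1+38=39 <53 → l++
[3,7] 5+38=43 <53 → l++
[4,7] 15+38=53 → found

(15, 38)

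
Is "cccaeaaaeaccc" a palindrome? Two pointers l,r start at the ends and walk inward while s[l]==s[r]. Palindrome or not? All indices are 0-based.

palindrome

[0,12] 'c'=='c' → l++,r--
[1,11] 'c'=='c' → l++,r--
[2,10] 'c'=='c' → l++,r--
[3,9] 'a'=='a' → l++,r--
[4,8] 'e'=='e' → l++,r--
[5,7] 'a'=='a' → l++,r--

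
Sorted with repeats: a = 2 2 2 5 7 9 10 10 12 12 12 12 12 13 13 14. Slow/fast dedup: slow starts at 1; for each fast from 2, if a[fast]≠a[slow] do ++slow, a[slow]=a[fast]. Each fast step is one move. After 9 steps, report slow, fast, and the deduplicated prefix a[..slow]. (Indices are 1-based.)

(s=1,f=2) a[fast]=2=a[slow] dup → fast++
(s=1,f=3) a[fast]=2=a[slow] dup → fast++
(s=1,f=4) a[fast]=5≠a[slow]=2 write a[2]=5 → slow++,fast++
(s=2,f=5) a[fast]=7≠a[slow]=5 write a[3]=7 → slow++,fast++
(s=3,f=6) a[fast]=9≠a[slow]=7 write a[4]=9 → slow++,fast++
(s=4,f=7) a[fast]=10≠a[slow]=9 write a[5]=10 → slow++,fast++
(s=5,f=8) a[fast]=10=a[slow] dup → fast++
(s=5,f=9) a[fast]=12≠a[slow]=10 write a[6]=12 → slow++,fast++
(s=6,f=10) a[fast]=12=a[slow] dup → fast++

slow=6, fast=11, prefix=[2, 5, 7, 9, 10, 12]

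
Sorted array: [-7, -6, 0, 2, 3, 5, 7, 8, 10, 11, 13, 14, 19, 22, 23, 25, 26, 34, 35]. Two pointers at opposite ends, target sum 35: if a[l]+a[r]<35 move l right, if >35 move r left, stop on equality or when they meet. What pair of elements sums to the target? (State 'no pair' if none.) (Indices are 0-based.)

(0, 35)

l=0 r=18: -7+35=28 <35, l++
l=1 r=18: -6+35=29 <35, l++
l=2 r=18: 0+35=35, found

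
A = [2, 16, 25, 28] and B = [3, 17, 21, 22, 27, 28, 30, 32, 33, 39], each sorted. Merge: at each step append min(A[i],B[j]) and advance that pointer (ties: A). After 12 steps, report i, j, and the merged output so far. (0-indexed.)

i=4, j=8, merged so far=[2, 3, 16, 17, 21, 22, 25, 27, 28, 28, 30, 32]

i=0 j=0: A[i]=2<=B[j]=3 take 2, i++
i=1 j=0: A[i]=16>B[j]=3 take 3, j++
i=1 j=1: A[i]=16<=B[j]=17 take 16, i++
i=2 j=1: A[i]=25>B[j]=17 take 17, j++
i=2 j=2: A[i]=25>B[j]=21 take 21, j++
i=2 j=3: A[i]=25>B[j]=22 take 22, j++
i=2 j=4: A[i]=25<=B[j]=27 take 25, i++
i=3 j=4: A[i]=28>B[j]=27 take 27, j++
i=3 j=5: A[i]=28<=B[j]=28 take 28, i++
i=4 j=5: A done, take B[j]=28, j++
i=4 j=6: A done, take B[j]=30, j++
i=4 j=7: A done, take B[j]=32, j++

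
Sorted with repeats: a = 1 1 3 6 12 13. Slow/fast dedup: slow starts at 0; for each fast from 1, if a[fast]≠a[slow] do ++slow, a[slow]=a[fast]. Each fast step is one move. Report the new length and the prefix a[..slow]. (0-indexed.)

length 5; prefix = [1, 3, 6, 12, 13]

slow=0 fast=1: a[fast]=1=a[slow] dup, fast++
slow=0 fast=2: a[fast]=3≠a[slow]=1 write a[1]=3, slow++,fast++
slow=1 fast=3: a[fast]=6≠a[slow]=3 write a[2]=6, slow++,fast++
slow=2 fast=4: a[fast]=12≠a[slow]=6 write a[3]=12, slow++,fast++
slow=3 fast=5: a[fast]=13≠a[slow]=12 write a[4]=13, slow++,fast++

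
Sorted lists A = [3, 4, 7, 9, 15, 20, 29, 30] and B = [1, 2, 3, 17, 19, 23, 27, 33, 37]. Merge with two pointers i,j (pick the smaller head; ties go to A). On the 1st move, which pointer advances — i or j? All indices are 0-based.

j

[i=0,j=0] A[i]=3>B[j]=1 take 1 → j++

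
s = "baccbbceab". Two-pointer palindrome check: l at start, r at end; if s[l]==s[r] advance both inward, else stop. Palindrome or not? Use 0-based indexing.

[0,9] 'b'=='b' → l++,r--
[1,8] 'a'=='a' → l++,r--
[2,7] 'c'!='e' → stop

not a palindrome (mismatch at 2,7)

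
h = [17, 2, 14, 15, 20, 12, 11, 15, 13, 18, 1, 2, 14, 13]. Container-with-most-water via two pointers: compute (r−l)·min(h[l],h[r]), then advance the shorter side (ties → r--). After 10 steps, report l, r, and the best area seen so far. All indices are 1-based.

l=5, r=8, best area=169

[1,14] min(17,13)*13=169 best=169 * → r--
[1,13] min(17,14)*12=168 best=169 → r--
[1,12] min(17,2)*11=22 best=169 → r--
[1,11] min(17,1)*10=10 best=169 → r--
[1,10] min(17,18)*9=153 best=169 → l++
[2,10] min(2,18)*8=16 best=169 → l++
[3,10] min(14,18)*7=98 best=169 → l++
[4,10] min(15,18)*6=90 best=169 → l++
[5,10] min(20,18)*5=90 best=169 → r--
[5,9] min(20,13)*4=52 best=169 → r--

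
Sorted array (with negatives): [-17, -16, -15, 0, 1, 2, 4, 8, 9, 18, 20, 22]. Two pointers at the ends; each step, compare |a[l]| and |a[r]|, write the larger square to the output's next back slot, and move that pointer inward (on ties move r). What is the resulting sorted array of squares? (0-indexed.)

l=0 r=11: |-17|<=|22| out[11]=484, r--
l=0 r=10: |-17|<=|20| out[10]=400, r--
l=0 r=9: |-17|<=|18| out[9]=324, r--
l=0 r=8: |-17|>|9| out[8]=289, l++
l=1 r=8: |-16|>|9| out[7]=256, l++
l=2 r=8: |-15|>|9| out[6]=225, l++
l=3 r=8: |0|<=|9| out[5]=81, r--
l=3 r=7: |0|<=|8| out[4]=64, r--
l=3 r=6: |0|<=|4| out[3]=16, r--
l=3 r=5: |0|<=|2| out[2]=4, r--
l=3 r=4: |0|<=|1| out[1]=1, r--
l=3 r=3: |0|<=|0| out[0]=0, r--

[0, 1, 4, 16, 64, 81, 225, 256, 289, 324, 400, 484]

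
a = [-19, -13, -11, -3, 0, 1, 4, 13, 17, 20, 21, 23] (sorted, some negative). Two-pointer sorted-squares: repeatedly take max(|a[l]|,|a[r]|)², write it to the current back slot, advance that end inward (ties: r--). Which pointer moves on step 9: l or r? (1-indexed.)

[1,12] |-19|<=|23| out[12]=529 → r--
[1,11] |-19|<=|21| out[11]=441 → r--
[1,10] |-19|<=|20| out[10]=400 → r--
[1,9] |-19|>|17| out[9]=361 → l++
[2,9] |-13|<=|17| out[8]=289 → r--
[2,8] |-13|<=|13| out[7]=169 → r--
[2,7] |-13|>|4| out[6]=169 → l++
[3,7] |-11|>|4| out[5]=121 → l++
[4,7] |-3|<=|4| out[4]=16 → r--

r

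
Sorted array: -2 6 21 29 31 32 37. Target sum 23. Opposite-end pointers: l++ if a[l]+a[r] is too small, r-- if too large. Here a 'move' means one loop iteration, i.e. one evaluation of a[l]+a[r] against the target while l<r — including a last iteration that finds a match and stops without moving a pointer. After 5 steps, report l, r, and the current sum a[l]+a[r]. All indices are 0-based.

l=1, r=2, sum=27

[0,6] -2+37=35 >23 → r--
[0,5] -2+32=30 >23 → r--
[0,4] -2+31=29 >23 → r--
[0,3] -2+29=27 >23 → r--
[0,2] -2+21=19 <23 → l++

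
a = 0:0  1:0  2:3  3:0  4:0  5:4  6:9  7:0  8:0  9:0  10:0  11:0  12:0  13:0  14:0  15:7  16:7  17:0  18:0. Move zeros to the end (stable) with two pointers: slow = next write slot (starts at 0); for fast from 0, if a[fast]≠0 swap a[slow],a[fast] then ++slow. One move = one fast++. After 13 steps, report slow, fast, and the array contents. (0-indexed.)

slow=3, fast=13, a=[3, 4, 9, 0, 0, 0, 0, 0, 0, 0, 0, 0, 0, 0, 0, 7, 7, 0, 0]

slow=0 fast=0: a[fast]=0, fast++
slow=0 fast=1: a[fast]=0, fast++
slow=0 fast=2: a[fast]=3≠0 swap→a[0]=3, slow++,fast++
slow=1 fast=3: a[fast]=0, fast++
slow=1 fast=4: a[fast]=0, fast++
slow=1 fast=5: a[fast]=4≠0 swap→a[1]=4, slow++,fast++
slow=2 fast=6: a[fast]=9≠0 swap→a[2]=9, slow++,fast++
slow=3 fast=7: a[fast]=0, fast++
slow=3 fast=8: a[fast]=0, fast++
slow=3 fast=9: a[fast]=0, fast++
slow=3 fast=10: a[fast]=0, fast++
slow=3 fast=11: a[fast]=0, fast++
slow=3 fast=12: a[fast]=0, fast++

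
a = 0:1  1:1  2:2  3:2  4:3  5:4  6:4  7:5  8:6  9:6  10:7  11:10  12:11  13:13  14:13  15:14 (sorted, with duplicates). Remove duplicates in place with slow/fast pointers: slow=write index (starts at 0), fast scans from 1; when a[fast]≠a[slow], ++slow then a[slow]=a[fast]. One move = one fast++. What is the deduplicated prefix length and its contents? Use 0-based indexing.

length 11; prefix = [1, 2, 3, 4, 5, 6, 7, 10, 11, 13, 14]

(s=0,f=1) a[fast]=1=a[slow] dup → fast++
(s=0,f=2) a[fast]=2≠a[slow]=1 write a[1]=2 → slow++,fast++
(s=1,f=3) a[fast]=2=a[slow] dup → fast++
(s=1,f=4) a[fast]=3≠a[slow]=2 write a[2]=3 → slow++,fast++
(s=2,f=5) a[fast]=4≠a[slow]=3 write a[3]=4 → slow++,fast++
(s=3,f=6) a[fast]=4=a[slow] dup → fast++
(s=3,f=7) a[fast]=5≠a[slow]=4 write a[4]=5 → slow++,fast++
(s=4,f=8) a[fast]=6≠a[slow]=5 write a[5]=6 → slow++,fast++
(s=5,f=9) a[fast]=6=a[slow] dup → fast++
(s=5,f=10) a[fast]=7≠a[slow]=6 write a[6]=7 → slow++,fast++
(s=6,f=11) a[fast]=10≠a[slow]=7 write a[7]=10 → slow++,fast++
(s=7,f=12) a[fast]=11≠a[slow]=10 write a[8]=11 → slow++,fast++
(s=8,f=13) a[fast]=13≠a[slow]=11 write a[9]=13 → slow++,fast++
(s=9,f=14) a[fast]=13=a[slow] dup → fast++
(s=9,f=15) a[fast]=14≠a[slow]=13 write a[10]=14 → slow++,fast++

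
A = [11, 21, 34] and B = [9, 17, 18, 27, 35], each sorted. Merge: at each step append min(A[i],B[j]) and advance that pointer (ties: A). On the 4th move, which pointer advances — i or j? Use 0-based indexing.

j

i=0 j=0: A[i]=11>B[j]=9 take 9, j++
i=0 j=1: A[i]=11<=B[j]=17 take 11, i++
i=1 j=1: A[i]=21>B[j]=17 take 17, j++
i=1 j=2: A[i]=21>B[j]=18 take 18, j++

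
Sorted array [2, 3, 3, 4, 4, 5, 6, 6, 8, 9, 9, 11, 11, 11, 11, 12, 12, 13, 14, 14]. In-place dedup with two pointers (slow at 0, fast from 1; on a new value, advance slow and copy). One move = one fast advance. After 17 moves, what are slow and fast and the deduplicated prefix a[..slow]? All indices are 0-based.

slow=0 fast=1: a[fast]=3≠a[slow]=2 write a[1]=3, slow++,fast++
slow=1 fast=2: a[fast]=3=a[slow] dup, fast++
slow=1 fast=3: a[fast]=4≠a[slow]=3 write a[2]=4, slow++,fast++
slow=2 fast=4: a[fast]=4=a[slow] dup, fast++
slow=2 fast=5: a[fast]=5≠a[slow]=4 write a[3]=5, slow++,fast++
slow=3 fast=6: a[fast]=6≠a[slow]=5 write a[4]=6, slow++,fast++
slow=4 fast=7: a[fast]=6=a[slow] dup, fast++
slow=4 fast=8: a[fast]=8≠a[slow]=6 write a[5]=8, slow++,fast++
slow=5 fast=9: a[fast]=9≠a[slow]=8 write a[6]=9, slow++,fast++
slow=6 fast=10: a[fast]=9=a[slow] dup, fast++
slow=6 fast=11: a[fast]=11≠a[slow]=9 write a[7]=11, slow++,fast++
slow=7 fast=12: a[fast]=11=a[slow] dup, fast++
slow=7 fast=13: a[fast]=11=a[slow] dup, fast++
slow=7 fast=14: a[fast]=11=a[slow] dup, fast++
slow=7 fast=15: a[fast]=12≠a[slow]=11 write a[8]=12, slow++,fast++
slow=8 fast=16: a[fast]=12=a[slow] dup, fast++
slow=8 fast=17: a[fast]=13≠a[slow]=12 write a[9]=13, slow++,fast++

slow=9, fast=18, prefix=[2, 3, 4, 5, 6, 8, 9, 11, 12, 13]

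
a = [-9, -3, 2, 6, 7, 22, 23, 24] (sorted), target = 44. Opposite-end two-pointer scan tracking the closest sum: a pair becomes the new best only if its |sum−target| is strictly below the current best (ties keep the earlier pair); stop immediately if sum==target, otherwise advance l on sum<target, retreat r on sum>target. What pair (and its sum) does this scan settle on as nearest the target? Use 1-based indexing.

[1,8] -9+24=15 d=29 * → l++
[2,8] -3+24=21 d=23 * → l++
[3,8] 2+24=26 d=18 * → l++
[4,8] 6+24=30 d=14 * → l++
[5,8] 7+24=31 d=13 * → l++
[6,8] 22+24=46 d=2 * → r--
[6,7] 22+23=45 d=1 * → r--

pair (22, 23) with sum 45 (|Δ|=1)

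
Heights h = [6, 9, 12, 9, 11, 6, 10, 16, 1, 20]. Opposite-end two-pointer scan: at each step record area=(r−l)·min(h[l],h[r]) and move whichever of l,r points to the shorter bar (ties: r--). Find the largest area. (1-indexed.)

max area = 84

[1,10] min(6,20)*9=54 best=54 * → l++
[2,10] min(9,20)*8=72 best=72 * → l++
[3,10] min(12,20)*7=84 best=84 * → l++
[4,10] min(9,20)*6=54 best=84 → l++
[5,10] min(11,20)*5=55 best=84 → l++
[6,10] min(6,20)*4=24 best=84 → l++
[7,10] min(10,20)*3=30 best=84 → l++
[8,10] min(16,20)*2=32 best=84 → l++
[9,10] min(1,20)*1=1 best=84 → l++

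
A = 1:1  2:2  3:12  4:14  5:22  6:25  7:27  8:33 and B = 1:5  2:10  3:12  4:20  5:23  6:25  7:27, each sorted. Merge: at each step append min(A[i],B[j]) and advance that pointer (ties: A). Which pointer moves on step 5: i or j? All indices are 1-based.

i=1 j=1: A[i]=1<=B[j]=5 take 1, i++
i=2 j=1: A[i]=2<=B[j]=5 take 2, i++
i=3 j=1: A[i]=12>B[j]=5 take 5, j++
i=3 j=2: A[i]=12>B[j]=10 take 10, j++
i=3 j=3: A[i]=12<=B[j]=12 take 12, i++

i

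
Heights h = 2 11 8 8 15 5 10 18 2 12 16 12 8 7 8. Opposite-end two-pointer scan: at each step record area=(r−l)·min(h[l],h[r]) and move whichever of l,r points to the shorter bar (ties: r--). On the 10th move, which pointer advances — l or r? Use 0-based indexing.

l=0 r=14: min(2,8)*14=28 best=28 *, l++
l=1 r=14: min(11,8)*13=104 best=104 *, r--
l=1 r=13: min(11,7)*12=84 best=104, r--
l=1 r=12: min(11,8)*11=88 best=104, r--
l=1 r=11: min(11,12)*10=110 best=110 *, l++
l=2 r=11: min(8,12)*9=72 best=110, l++
l=3 r=11: min(8,12)*8=64 best=110, l++
l=4 r=11: min(15,12)*7=84 best=110, r--
l=4 r=10: min(15,16)*6=90 best=110, l++
l=5 r=10: min(5,16)*5=25 best=110, l++

l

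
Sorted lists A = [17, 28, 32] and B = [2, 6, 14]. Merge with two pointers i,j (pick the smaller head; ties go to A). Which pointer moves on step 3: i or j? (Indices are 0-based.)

j

[i=0,j=0] A[i]=17>B[j]=2 take 2 → j++
[i=0,j=1] A[i]=17>B[j]=6 take 6 → j++
[i=0,j=2] A[i]=17>B[j]=14 take 14 → j++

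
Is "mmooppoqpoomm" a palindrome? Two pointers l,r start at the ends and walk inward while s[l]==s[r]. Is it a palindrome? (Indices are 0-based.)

not a palindrome (mismatch at 5,7)

[0,12] 'm'=='m' → l++,r--
[1,11] 'm'=='m' → l++,r--
[2,10] 'o'=='o' → l++,r--
[3,9] 'o'=='o' → l++,r--
[4,8] 'p'=='p' → l++,r--
[5,7] 'p'!='q' → stop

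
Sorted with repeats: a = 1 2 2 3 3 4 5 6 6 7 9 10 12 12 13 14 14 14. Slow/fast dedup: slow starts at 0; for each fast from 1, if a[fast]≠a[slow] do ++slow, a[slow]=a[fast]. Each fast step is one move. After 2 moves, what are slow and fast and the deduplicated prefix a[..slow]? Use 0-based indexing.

slow=1, fast=3, prefix=[1, 2]

(s=0,f=1) a[fast]=2≠a[slow]=1 write a[1]=2 → slow++,fast++
(s=1,f=2) a[fast]=2=a[slow] dup → fast++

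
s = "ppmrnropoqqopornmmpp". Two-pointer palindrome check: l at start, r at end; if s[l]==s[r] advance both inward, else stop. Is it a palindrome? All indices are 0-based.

l=0 r=19: 'p'=='p', l++,r--
l=1 r=18: 'p'=='p', l++,r--
l=2 r=17: 'm'=='m', l++,r--
l=3 r=16: 'r'!='m', stop

not a palindrome (mismatch at 3,16)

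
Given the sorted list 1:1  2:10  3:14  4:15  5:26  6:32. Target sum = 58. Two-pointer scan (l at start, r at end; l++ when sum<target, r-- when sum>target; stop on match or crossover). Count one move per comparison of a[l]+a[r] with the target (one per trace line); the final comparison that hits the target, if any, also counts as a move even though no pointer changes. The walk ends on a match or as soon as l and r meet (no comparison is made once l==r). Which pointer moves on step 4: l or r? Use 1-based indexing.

l

l=1 r=6: 1+32=33 <58, l++
l=2 r=6: 10+32=42 <58, l++
l=3 r=6: 14+32=46 <58, l++
l=4 r=6: 15+32=47 <58, l++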